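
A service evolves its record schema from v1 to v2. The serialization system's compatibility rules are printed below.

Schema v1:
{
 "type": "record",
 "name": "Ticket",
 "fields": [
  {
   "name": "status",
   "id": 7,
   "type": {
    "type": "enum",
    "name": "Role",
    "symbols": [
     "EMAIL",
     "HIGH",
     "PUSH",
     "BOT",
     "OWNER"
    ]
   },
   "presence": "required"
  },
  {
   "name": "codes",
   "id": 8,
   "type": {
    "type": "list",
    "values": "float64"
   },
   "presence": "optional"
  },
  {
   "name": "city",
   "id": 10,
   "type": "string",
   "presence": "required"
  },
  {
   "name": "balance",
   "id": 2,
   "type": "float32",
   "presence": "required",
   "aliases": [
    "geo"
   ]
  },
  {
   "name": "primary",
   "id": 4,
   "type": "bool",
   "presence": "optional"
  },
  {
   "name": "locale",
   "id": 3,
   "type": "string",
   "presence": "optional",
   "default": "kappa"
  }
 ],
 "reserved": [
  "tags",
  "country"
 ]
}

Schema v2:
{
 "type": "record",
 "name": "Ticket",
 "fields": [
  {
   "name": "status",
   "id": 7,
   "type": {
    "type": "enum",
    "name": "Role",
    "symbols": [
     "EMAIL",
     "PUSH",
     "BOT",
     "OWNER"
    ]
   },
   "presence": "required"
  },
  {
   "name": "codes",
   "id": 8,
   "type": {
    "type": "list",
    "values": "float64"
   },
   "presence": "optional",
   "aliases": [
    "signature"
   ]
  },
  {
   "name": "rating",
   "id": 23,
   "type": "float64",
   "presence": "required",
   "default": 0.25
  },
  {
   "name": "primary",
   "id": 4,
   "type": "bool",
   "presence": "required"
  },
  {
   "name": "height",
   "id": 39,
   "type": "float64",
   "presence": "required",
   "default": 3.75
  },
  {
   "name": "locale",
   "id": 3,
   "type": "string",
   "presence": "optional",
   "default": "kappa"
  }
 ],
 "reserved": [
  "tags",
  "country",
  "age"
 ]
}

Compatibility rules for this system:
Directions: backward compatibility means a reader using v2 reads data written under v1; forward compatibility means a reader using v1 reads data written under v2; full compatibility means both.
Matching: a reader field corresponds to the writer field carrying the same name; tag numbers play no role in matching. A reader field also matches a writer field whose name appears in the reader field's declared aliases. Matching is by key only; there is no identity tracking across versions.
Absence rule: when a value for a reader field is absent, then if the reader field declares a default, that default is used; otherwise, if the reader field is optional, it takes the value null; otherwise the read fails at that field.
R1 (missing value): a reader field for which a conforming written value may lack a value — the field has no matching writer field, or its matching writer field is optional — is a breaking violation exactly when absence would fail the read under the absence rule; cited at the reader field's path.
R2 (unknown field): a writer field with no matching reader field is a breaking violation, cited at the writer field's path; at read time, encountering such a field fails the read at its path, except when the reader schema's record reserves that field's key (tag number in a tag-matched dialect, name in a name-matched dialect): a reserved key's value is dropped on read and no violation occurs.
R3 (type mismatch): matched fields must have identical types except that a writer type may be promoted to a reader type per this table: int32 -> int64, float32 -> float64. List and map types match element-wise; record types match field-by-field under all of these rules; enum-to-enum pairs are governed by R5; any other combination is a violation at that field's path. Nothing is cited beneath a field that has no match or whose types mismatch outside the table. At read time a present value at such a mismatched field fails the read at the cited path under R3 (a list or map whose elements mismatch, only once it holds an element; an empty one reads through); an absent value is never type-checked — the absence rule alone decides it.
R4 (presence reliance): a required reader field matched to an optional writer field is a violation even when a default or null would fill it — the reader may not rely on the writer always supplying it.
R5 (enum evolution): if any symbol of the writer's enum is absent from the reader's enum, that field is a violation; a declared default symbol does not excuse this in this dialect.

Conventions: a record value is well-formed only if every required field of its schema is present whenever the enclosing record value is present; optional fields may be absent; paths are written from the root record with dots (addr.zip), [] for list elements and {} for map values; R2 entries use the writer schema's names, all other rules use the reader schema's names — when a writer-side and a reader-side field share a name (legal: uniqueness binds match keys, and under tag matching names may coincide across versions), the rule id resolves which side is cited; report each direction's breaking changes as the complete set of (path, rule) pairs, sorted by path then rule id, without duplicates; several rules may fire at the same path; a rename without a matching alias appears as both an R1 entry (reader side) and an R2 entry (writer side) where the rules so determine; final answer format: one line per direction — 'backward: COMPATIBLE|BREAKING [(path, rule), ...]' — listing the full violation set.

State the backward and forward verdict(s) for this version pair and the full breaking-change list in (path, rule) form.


backward: BREAKING [(balance, R2), (city, R2), (primary, R1), (primary, R4), (status, R5)]; forward: BREAKING [(balance, R1), (city, R1), (height, R2), (rating, R2)]

each type pair in Ticket: writer, then reader
checking backward for Ticket: reader v2 against writer v1:
  writer required, Role -> Role: reader status maps from writer status
  writer optional, list<float64> -> list<float64>: reader codes maps from writer codes
  rating has no writer counterpart
  writer optional, bool -> bool: reader primary maps from writer primary
  height has no writer counterpart
  writer optional, string -> string: reader locale maps from writer locale
  writer city: unknown to reader
  writer balance: unknown to reader
  R2 fires at balance
  R2 fires at city
  R1 fires at primary
  R4 fires at primary
  R5 fires at status
  => 5 violation(s): backward is BREAKING for Ticket
checking forward for Ticket: reader v1 against writer v2:
  writer required, Role -> Role: reader status maps from writer status
  writer optional, list<float64> -> list<float64>: reader codes maps from writer codes
  city has no writer counterpart
  balance has no writer counterpart
  writer required, bool -> bool: reader primary maps from writer primary
  writer optional, string -> string: reader locale maps from writer locale
  writer rating: unknown to reader
  writer height: unknown to reader
  R1 fires at balance
  R1 fires at city
  R2 fires at height
  R2 fires at rating
  => 4 violation(s): forward is BREAKING for Ticket


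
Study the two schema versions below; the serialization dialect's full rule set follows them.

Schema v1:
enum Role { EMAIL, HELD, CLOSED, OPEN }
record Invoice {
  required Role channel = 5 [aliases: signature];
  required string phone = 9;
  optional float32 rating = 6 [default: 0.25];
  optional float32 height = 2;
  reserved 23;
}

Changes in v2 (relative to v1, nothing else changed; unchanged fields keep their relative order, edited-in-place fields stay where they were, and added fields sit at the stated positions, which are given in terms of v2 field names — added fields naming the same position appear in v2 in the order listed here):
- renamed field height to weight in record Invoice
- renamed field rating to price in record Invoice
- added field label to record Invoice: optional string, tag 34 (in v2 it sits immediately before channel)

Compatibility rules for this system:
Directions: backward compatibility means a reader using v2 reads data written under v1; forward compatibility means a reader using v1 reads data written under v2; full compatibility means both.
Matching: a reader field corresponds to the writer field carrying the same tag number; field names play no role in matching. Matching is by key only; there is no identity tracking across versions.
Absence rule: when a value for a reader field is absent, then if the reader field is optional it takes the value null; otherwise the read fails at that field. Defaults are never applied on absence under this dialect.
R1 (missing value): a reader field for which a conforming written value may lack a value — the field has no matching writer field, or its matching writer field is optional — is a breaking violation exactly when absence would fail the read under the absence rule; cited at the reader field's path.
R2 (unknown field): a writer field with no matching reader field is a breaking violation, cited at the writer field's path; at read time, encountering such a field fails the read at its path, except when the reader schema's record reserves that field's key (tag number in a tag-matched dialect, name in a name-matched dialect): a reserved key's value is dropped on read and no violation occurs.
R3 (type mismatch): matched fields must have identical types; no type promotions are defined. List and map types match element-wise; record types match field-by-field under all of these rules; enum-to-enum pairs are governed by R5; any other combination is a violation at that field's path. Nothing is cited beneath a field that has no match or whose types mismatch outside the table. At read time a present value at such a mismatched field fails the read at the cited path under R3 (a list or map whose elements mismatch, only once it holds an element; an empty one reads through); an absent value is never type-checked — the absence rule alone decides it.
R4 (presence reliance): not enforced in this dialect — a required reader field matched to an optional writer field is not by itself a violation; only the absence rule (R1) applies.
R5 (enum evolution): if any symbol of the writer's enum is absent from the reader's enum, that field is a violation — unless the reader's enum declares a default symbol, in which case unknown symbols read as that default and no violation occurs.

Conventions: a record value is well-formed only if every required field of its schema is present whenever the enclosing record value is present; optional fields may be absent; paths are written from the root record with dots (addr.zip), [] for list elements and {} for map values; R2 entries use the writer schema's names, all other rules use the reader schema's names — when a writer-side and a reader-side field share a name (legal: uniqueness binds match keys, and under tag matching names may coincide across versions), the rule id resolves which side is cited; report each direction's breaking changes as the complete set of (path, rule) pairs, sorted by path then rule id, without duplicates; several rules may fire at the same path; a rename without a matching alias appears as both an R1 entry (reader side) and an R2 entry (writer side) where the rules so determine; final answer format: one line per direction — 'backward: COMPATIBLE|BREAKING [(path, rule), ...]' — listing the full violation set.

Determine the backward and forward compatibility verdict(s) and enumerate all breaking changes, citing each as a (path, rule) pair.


backward: COMPATIBLE []; forward: BREAKING [(label, R2)]

the writer's type comes first in each Invoice pair
backward pass over Invoice, reader schema v2, writer schema v1:
  label has no writer counterpart
  channel <- channel (Role -> Role, writer required)
  phone <- phone (string -> string, writer required)
  price <- rating (float32 -> float32, writer optional)
  weight <- height (float32 -> float32, writer optional)
  nothing fires on Invoice: backward is COMPATIBLE
forward pass over Invoice, reader schema v1, writer schema v2:
  channel <- channel (Role -> Role, writer required)
  phone <- phone (string -> string, writer required)
  rating <- price (float32 -> float32, writer optional)
  height <- weight (float32 -> float32, writer optional)
  label (writer side), unknown to reader
  breaking: (label, R2)
  forward on Invoice therefore BREAKING (1)


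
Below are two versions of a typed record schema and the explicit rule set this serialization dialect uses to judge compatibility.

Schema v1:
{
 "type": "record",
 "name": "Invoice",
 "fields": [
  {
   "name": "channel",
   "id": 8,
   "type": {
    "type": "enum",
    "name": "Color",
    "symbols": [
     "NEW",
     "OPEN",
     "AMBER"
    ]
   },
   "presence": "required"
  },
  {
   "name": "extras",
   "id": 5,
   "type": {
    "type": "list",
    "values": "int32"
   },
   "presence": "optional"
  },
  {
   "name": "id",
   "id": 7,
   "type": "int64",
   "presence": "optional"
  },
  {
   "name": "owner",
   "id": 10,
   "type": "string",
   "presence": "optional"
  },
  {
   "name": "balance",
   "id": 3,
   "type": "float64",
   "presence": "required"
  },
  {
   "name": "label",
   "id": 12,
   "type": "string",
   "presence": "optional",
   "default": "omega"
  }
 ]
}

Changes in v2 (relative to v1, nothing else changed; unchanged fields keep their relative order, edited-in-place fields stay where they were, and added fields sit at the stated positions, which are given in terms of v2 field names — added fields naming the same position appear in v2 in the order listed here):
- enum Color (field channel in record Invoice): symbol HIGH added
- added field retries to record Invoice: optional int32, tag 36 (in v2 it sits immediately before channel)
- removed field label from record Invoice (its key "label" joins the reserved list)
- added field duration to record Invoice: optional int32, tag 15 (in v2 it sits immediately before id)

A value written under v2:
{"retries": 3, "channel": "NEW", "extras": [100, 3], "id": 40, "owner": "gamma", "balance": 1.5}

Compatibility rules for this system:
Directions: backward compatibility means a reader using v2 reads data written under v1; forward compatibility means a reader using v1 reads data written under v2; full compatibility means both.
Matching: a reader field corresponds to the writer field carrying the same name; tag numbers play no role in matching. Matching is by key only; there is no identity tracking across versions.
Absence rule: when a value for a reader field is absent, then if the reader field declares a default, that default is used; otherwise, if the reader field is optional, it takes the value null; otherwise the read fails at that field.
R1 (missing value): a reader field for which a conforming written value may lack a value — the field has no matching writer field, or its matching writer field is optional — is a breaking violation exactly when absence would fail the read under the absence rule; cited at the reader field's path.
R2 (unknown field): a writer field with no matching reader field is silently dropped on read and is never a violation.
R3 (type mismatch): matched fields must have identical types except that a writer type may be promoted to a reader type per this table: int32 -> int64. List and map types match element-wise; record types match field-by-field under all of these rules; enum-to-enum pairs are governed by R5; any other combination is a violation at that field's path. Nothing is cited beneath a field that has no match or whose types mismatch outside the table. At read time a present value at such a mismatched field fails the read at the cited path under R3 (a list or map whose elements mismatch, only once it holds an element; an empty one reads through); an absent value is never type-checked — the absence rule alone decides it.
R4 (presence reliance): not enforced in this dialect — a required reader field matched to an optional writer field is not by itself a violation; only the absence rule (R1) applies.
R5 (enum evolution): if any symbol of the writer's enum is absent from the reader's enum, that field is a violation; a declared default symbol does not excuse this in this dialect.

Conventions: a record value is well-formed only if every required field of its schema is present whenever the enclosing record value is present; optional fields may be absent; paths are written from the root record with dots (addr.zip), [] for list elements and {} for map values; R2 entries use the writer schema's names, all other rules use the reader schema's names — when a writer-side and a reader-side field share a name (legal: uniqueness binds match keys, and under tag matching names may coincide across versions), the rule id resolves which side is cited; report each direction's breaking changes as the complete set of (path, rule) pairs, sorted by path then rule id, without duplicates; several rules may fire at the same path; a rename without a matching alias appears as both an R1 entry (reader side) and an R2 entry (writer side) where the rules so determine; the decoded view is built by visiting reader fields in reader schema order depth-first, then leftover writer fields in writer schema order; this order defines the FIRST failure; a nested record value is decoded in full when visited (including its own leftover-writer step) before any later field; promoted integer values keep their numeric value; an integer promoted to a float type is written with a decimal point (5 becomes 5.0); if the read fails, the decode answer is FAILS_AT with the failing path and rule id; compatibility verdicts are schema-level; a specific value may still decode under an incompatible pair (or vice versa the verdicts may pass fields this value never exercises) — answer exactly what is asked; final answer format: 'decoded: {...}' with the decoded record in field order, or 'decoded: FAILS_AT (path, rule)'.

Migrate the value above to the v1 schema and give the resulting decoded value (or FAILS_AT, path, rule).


decoded: {"channel": "NEW", "extras": [100, 3], "id": 40, "owner": "gamma", "balance": 1.5, "label": "omega"}

each type pair in Invoice: writer, then reader
decode walk for Invoice under reader schema v1:
  channel := "NEW"
  extras := [100, 3]
  id := 40
  owner := "gamma"
  balance := 1.5
  label := "omega" (missing; default applied)
  writer retries: no reader field; dropped
  => decoded: {"channel": "NEW", "extras": [100, 3], "id": 40, "owner": "gamma", "balance": 1.5, "label": "omega"}
ruling out the remaining Invoice differences:
  enum Color (field channel in record Invoice): symbol HIGH added -> affects the rule determinations only; this particular Invoice value decodes identically
  added field duration to record Invoice: optional int32, tag 15 (in v2 it sits immediately before id) -> inert under this dialect — no rule fires on Invoice and the result does not move
  removed field label from record Invoice (its key "label" joins the reserved list) -> inert under this dialect — no rule fires on Invoice and the result does not move
  added field retries to record Invoice: optional int32, tag 36 (in v2 it sits immediately before channel) -> inert under this dialect — no rule fires on Invoice and the result does not move


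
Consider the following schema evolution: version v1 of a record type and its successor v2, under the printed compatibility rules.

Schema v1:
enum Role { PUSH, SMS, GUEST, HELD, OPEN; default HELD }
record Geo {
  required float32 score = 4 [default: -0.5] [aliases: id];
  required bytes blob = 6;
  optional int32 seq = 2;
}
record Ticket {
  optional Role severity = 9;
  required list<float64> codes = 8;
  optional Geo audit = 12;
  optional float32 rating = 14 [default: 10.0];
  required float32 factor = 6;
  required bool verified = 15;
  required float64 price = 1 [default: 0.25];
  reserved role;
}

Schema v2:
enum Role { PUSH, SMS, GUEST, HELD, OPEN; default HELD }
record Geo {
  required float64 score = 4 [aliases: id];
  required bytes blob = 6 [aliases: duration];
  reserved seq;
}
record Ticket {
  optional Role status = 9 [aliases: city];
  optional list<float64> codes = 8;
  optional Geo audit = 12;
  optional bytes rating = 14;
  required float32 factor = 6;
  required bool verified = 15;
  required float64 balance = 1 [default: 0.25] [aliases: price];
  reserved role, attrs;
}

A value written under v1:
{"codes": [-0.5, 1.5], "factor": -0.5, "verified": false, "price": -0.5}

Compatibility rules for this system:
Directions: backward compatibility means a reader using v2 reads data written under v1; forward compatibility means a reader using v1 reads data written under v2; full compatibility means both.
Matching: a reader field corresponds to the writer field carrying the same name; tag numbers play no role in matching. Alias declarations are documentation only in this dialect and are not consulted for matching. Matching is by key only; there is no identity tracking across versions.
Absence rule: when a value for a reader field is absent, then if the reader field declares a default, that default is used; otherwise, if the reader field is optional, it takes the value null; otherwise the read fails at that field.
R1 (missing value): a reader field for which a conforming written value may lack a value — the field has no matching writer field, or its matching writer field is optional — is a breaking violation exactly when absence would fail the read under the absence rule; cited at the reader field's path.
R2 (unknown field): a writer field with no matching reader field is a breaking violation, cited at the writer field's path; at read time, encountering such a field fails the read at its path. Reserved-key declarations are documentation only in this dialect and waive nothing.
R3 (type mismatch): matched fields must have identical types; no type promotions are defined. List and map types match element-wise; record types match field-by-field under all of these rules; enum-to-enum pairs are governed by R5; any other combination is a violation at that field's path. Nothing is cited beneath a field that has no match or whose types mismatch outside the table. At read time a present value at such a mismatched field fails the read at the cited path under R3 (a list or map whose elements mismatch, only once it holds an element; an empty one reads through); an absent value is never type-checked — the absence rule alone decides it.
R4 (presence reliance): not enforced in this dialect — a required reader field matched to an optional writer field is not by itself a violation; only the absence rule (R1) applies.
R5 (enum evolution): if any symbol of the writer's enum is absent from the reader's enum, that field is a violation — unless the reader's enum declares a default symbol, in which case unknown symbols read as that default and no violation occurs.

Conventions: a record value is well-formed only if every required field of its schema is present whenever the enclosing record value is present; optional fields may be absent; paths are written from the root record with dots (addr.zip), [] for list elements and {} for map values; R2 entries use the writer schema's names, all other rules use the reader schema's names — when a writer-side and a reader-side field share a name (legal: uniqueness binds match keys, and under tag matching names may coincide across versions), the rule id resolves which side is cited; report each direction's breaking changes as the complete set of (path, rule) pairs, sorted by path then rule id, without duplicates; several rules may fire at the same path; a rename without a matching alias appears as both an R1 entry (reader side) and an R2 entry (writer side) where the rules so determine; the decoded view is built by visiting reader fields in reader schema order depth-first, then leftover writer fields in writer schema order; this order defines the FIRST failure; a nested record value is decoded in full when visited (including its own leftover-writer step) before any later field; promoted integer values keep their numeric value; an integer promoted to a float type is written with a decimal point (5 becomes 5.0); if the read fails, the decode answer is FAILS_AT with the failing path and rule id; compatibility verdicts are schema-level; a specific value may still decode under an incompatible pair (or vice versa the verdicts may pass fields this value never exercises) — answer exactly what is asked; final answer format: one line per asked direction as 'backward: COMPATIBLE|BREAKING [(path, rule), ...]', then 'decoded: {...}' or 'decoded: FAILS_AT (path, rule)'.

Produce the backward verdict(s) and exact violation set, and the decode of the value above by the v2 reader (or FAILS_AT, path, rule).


backward: BREAKING [(audit.score, R3), (audit.seq, R2), (price, R2), (rating, R3), (severity, R2)]; decoded: FAILS_AT (price, R2)

in Ticket below, arrows point writer -> reader
backward on Ticket — v2 reading data written by v1:
  status: no writer match
  codes: paired with writer codes (list<float64> -> list<float64>; writer required)
  audit: paired with writer audit (Geo -> Geo; writer optional)
  rating: paired with writer rating (float32 -> bytes; writer optional)
  factor: paired with writer factor (float32 -> float32; writer required)
  verified: paired with writer verified (bool -> bool; writer required)
  balance: no writer match
  leftover writer field: severity
  leftover writer field: price
  audit.score: paired with writer audit.score (float32 -> float64; writer required)
  audit.blob: paired with writer audit.blob (bytes -> bytes; writer required)
  leftover writer field: audit.seq
  R3 fires at audit.score
  R2 fires at audit.seq
  R2 fires at price
  R3 fires at rating
  R2 fires at severity
  => backward: BREAKING (5)
decode (reader v2):
  status := null (not supplied -> null)
  codes := [-0.5, 1.5]
  audit := null (not supplied -> null)
  rating := null (not supplied -> null)
  factor := -0.5
  verified := false
  balance := 0.25 (no value, default fills)
  read fails at price under R2 (unknown field)
  => FAILS_AT (price, R2)
ruling out the remaining Ticket differences:
  field codes in record Ticket: required changed to optional -> matters only for Ticket's forward compatibility — outside the asked direction


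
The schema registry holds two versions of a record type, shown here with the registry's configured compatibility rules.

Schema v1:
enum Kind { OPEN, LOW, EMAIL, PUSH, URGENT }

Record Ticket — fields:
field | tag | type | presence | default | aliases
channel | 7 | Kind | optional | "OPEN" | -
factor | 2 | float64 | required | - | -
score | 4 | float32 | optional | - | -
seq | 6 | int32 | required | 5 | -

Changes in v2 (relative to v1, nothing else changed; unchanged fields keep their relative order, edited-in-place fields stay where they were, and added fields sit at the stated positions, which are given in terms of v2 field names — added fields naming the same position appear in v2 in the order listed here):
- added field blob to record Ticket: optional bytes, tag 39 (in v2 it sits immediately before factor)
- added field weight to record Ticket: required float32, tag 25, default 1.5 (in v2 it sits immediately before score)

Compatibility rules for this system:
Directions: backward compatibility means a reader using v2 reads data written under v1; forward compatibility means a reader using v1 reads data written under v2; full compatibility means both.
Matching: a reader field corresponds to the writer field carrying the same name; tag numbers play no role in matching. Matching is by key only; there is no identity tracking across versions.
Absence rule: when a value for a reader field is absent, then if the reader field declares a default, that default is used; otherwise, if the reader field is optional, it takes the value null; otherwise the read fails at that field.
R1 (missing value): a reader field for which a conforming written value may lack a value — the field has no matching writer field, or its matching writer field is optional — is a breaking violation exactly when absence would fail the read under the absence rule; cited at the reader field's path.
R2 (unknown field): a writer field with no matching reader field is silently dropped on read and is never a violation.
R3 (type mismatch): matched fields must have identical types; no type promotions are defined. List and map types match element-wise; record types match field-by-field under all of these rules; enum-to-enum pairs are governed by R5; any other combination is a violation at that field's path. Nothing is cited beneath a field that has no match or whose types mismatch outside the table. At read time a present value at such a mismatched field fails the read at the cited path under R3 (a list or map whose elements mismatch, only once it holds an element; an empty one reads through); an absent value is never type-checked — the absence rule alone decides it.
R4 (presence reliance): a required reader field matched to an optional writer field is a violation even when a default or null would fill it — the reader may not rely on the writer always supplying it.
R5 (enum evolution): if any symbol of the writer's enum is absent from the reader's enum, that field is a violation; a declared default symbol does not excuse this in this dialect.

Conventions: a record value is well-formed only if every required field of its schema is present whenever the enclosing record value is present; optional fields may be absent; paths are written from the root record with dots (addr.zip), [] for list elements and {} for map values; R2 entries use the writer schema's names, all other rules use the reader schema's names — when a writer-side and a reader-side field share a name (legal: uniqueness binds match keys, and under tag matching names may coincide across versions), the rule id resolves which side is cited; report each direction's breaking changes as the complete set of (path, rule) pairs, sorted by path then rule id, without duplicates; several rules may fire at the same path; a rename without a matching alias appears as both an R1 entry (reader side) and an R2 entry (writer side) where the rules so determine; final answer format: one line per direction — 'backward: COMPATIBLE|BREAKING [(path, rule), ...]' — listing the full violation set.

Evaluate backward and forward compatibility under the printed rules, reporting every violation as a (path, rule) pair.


arrows below run writer -> reader for Ticket
backward for Ticket (reader v2, writer v1):
  Kind -> Kind, writer optional: channel aligns to channel
  no writer field matches reader blob
  float64 -> float64, writer required: factor aligns to factor
  no writer field matches reader weight
  float32 -> float32, writer optional: score aligns to score
  int32 -> int32, writer required: seq aligns to seq
  => no violations; backward on Ticket: COMPATIBLE
forward for Ticket (reader v1, writer v2):
  Kind -> Kind, writer optional: channel aligns to channel
  float64 -> float64, writer required: factor aligns to factor
  float32 -> float32, writer optional: score aligns to score
  int32 -> int32, writer required: seq aligns to seq
  writer field blob has no reader counterpart
  writer field weight has no reader counterpart
  => no violations; forward on Ticket: COMPATIBLE

backward: COMPATIBLE []; forward: COMPATIBLE []


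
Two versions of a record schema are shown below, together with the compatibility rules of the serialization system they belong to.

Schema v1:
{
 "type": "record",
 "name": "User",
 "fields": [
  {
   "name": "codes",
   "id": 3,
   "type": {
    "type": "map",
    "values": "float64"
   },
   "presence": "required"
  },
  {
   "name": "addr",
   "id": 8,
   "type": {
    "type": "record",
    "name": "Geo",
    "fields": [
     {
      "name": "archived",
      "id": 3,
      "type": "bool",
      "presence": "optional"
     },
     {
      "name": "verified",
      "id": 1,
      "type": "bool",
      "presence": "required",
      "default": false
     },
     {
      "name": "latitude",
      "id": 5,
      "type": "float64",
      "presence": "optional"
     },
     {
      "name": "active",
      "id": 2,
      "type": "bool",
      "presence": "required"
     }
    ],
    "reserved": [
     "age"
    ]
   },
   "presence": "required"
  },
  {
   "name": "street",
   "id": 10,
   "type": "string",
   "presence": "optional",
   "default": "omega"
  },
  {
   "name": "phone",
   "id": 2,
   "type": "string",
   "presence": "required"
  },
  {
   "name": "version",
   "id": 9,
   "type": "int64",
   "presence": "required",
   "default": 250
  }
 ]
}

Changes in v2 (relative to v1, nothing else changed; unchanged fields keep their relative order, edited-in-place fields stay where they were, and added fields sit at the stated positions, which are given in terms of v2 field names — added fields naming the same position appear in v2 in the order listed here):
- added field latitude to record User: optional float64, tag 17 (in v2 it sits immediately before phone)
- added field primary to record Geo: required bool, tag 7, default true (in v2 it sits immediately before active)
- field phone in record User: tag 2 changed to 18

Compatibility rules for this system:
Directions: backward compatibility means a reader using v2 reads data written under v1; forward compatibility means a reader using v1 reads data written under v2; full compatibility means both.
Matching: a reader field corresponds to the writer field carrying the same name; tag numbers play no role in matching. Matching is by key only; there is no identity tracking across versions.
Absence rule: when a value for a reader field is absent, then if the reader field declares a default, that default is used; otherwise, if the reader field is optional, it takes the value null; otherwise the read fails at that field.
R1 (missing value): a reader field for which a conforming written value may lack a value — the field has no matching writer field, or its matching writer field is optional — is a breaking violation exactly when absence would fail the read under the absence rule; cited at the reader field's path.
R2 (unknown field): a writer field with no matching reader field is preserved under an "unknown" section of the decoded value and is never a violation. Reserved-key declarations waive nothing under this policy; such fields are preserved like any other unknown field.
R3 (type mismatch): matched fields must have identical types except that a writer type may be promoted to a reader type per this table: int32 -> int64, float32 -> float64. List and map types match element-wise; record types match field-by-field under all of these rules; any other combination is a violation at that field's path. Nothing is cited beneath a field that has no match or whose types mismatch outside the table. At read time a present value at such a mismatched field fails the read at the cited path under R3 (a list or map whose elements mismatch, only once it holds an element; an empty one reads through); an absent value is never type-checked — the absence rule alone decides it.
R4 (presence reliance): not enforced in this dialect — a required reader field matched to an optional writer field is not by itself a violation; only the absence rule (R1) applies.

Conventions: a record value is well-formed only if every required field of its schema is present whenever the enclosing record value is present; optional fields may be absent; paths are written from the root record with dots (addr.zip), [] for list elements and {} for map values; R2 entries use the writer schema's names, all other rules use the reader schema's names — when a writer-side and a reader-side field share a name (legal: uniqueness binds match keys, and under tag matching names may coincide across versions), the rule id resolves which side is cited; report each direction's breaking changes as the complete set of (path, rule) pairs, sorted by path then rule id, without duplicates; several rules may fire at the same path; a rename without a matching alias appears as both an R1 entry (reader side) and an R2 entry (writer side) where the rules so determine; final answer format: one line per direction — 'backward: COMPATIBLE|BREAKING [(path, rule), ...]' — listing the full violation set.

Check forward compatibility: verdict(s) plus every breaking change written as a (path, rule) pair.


each type pair in User: writer, then reader
forward analysis of User with v1 as reader and v2 as writer:
  codes <- codes (map<string, float64> -> map<string, float64>, writer required)
  addr <- addr (Geo -> Geo, writer required)
  street <- street (string -> string, writer optional)
  phone <- phone (string -> string, writer required)
  version <- version (int64 -> int64, writer required)
  latitude (writer side), unknown to reader
  addr.archived <- addr.archived (bool -> bool, writer optional)
  addr.verified <- addr.verified (bool -> bool, writer required)
  addr.latitude <- addr.latitude (float64 -> float64, writer optional)
  addr.active <- addr.active (bool -> bool, writer required)
  addr.primary (writer side), unknown to reader
  => forward verdict for User: COMPATIBLE, no violations
the other User changes do not affect what is asked:
  added field latitude to record User: optional float64, tag 17 (in v2 it sits immediately before phone) -> inert for the asked User verdict: nothing fires
  added field primary to record Geo: required bool, tag 7, default true (in v2 it sits immediately before active) -> inert for the asked User verdict: nothing fires
  field phone in record User: tag 2 changed to 18 -> inert for the asked User verdict: nothing fires

forward: COMPATIBLE []


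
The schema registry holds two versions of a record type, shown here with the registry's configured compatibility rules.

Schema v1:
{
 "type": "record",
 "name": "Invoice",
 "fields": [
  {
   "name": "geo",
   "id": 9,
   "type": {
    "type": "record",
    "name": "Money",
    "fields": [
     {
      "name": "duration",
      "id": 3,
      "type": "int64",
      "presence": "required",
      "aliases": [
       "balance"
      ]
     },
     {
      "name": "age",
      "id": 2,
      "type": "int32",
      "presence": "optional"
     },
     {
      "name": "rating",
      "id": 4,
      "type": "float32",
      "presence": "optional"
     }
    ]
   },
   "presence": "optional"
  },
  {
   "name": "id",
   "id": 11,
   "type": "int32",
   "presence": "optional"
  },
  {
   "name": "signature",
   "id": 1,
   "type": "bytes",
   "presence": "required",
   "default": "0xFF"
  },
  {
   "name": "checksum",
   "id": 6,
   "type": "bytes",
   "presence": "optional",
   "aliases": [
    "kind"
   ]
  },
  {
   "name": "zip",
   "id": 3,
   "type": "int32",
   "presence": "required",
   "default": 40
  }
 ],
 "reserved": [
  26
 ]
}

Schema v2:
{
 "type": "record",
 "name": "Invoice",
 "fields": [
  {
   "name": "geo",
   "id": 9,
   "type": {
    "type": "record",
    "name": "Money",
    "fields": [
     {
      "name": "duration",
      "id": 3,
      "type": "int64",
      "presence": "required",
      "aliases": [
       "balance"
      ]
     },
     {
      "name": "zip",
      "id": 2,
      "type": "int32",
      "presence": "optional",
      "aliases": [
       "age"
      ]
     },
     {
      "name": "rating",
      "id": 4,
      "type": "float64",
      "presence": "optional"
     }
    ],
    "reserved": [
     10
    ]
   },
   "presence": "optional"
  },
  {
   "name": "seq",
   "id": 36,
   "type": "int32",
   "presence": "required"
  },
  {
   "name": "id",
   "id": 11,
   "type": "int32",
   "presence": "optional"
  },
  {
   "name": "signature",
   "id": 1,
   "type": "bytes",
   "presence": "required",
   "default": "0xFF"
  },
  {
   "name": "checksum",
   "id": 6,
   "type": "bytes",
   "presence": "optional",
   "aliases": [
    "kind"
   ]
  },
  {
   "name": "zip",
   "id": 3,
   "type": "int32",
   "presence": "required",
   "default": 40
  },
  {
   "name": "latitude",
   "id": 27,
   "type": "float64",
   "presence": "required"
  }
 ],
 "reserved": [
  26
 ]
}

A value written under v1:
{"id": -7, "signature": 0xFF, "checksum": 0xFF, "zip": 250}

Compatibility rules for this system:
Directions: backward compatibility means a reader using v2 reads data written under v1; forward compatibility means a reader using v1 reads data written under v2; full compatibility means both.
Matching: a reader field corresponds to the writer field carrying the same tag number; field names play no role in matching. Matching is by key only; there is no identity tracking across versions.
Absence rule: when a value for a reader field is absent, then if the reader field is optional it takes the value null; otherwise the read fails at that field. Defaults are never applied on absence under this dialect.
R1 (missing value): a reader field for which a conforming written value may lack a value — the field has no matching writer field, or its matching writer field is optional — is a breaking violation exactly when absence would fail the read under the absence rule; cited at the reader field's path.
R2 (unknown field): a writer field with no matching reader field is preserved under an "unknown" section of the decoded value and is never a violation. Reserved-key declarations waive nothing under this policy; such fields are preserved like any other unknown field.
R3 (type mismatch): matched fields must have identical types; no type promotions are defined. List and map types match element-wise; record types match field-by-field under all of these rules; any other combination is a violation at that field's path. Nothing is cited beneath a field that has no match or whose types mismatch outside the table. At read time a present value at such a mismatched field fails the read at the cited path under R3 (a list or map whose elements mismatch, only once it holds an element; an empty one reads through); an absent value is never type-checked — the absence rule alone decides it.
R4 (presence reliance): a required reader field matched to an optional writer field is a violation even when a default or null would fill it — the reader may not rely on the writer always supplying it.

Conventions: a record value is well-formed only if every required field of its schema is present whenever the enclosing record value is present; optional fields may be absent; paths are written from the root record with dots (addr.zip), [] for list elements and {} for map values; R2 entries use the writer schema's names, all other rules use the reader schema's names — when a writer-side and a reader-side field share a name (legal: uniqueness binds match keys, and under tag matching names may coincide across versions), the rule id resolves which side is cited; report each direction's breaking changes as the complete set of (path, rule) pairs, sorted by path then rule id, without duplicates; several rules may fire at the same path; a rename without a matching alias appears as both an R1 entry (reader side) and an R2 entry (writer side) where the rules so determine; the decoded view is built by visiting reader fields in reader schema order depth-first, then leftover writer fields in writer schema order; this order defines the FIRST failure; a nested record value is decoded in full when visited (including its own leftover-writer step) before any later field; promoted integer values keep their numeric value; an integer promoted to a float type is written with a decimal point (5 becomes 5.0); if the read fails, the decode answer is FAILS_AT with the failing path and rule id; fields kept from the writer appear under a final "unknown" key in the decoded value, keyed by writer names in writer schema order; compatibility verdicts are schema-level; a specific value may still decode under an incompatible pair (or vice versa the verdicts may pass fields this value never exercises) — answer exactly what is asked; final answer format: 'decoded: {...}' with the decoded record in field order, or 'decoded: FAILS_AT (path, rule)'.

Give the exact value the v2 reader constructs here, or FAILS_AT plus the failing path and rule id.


decoded: FAILS_AT (seq, R1)

each type pair in Invoice: writer, then reader
migrating the Invoice value to v2:
  geo := null (missing; optional => null)
  read fails at seq under R1 (no fill)
  => FAILS_AT (seq, R1)
remaining Invoice differences; none change what is asked:
  added field latitude to record Invoice: required float64, tag 27 (in v2 it sits last) -> changes Invoice's schema-level verdicts only — the decode of this value is the same
  field rating in record Money: type float32 changed to float64 -> changes Invoice's schema-level verdicts only — the decode of this value is the same
  renamed field age to zip in record Money (alias age declared on the renamed field) -> inert under this dialect — no rule fires on Invoice and the result does not move
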